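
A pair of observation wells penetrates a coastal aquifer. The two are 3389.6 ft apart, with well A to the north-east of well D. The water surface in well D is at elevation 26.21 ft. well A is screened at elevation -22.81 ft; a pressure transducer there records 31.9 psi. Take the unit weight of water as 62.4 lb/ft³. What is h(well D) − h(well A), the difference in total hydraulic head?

Total head at well D: h = 26.21 ft (water level in the piezometer is the total head).
Pressure head at well A: ψ = 144·P/γ = 144 × 31.9 / 62.4 = 73.62 ft.
Total head at well A: h = z + ψ = -22.81 + 73.62 = 50.81 ft.
Head difference: h(well D) − h(well A) = 26.21 − 50.81 = -24.60 ft.

Δh ≈ -24.60 ft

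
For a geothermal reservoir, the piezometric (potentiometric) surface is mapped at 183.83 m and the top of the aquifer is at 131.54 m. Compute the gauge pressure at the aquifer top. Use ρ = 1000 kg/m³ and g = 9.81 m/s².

Pressure head at the aquifer top: ψ = h − z = 183.83 − 131.54 = 52.29 m.
P = ρgψ = 1000 × 9.81 × 52.29 = 512965 Pa ≈ 513 kPa.

P ≈ 513 kPa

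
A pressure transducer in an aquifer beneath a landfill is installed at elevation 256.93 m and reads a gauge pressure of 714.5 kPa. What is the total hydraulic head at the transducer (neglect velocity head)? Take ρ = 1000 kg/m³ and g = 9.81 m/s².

ψ = P/(ρg) = 714.5×1000 / (1000 × 9.81) = 72.83 m.
h = z + ψ = 256.93 + 72.83 = 329.76 m.

h ≈ 329.76 m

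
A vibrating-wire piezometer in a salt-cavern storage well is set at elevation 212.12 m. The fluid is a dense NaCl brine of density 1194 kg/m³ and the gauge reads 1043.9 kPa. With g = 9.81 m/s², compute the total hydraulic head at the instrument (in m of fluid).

ψ = P/(ρg) = 1043.9×1000 / (1194 × 9.81) = 89.12 m.
h = z + ψ = 212.12 + 89.12 = 301.24 m.

h ≈ 301.24 m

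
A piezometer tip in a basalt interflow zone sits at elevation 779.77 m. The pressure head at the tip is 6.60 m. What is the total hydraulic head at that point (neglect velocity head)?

h = z + ψ = 779.77 + 6.60 = 786.37 m.

h ≈ 786.37 m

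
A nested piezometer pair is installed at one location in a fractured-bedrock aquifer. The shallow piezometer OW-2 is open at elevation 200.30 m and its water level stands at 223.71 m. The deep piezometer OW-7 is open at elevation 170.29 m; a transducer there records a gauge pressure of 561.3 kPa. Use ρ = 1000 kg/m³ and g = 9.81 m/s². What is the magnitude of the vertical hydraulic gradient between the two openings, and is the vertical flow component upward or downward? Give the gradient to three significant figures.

Total head at OW-2: h = 223.71 m (water level in the standpipe).
Pressure head at OW-7: ψ = P/(ρg) = 561.3×1000 / (1000 × 9.81) = 57.22 m.
Total head at OW-7: h = z + ψ = 170.29 + 57.22 = 227.51 m.
Δh = h(OW-2) − h(OW-7) = 223.71 − 227.51 = -3.80 m.
Vertical separation Δz = 200.30 − 170.29 = 30.01 m.
|i_v| = |Δh| / Δz = 3.80 / 30.01 = 0.127.
Head is higher in the deep piezometer, so vertical flow is upward (discharge condition).

|i_v| ≈ 0.127; vertical flow is upward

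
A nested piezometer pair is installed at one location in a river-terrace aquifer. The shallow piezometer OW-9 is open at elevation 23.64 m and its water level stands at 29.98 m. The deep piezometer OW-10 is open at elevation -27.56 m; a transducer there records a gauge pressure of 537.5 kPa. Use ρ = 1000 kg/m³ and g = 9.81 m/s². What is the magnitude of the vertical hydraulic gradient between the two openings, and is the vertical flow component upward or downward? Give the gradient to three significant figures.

|i_v| ≈ 0.0537; vertical flow is downward

Total head at OW-9: h = 29.98 m (water level in the standpipe).
Pressure head at OW-10: ψ = P/(ρg) = 537.5×1000 / (1000 × 9.81) = 54.79 m.
Total head at OW-10: h = z + ψ = -27.56 + 54.79 = 27.23 m.
Δh = h(OW-9) − h(OW-10) = 29.98 − 27.23 = 2.75 m.
Vertical separation Δz = 23.64 − (-27.56) = 51.20 m.
|i_v| = |Δh| / Δz = 2.75 / 51.20 = 0.0537.
Head is higher in the shallow piezometer, so vertical flow is downward (recharge condition).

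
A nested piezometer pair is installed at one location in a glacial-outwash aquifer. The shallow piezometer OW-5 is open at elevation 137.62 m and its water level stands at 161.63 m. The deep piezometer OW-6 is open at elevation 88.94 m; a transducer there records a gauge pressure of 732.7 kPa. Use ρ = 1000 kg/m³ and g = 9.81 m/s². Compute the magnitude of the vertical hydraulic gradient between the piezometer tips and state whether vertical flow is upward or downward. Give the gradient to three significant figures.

|i_v| ≈ 0.0411; vertical flow is upward

Total head at OW-5: h = 161.63 m (water level in the standpipe).
Pressure head at OW-6: ψ = P/(ρg) = 732.7×1000 / (1000 × 9.81) = 74.69 m.
Total head at OW-6: h = z + ψ = 88.94 + 74.69 = 163.63 m.
Δh = h(OW-5) − h(OW-6) = 161.63 − 163.63 = -2.00 m.
Vertical separation Δz = 137.62 − 88.94 = 48.68 m.
|i_v| = |Δh| / Δz = 2.00 / 48.68 = 0.0411.
Head is higher in the deep piezometer, so vertical flow is upward (discharge condition).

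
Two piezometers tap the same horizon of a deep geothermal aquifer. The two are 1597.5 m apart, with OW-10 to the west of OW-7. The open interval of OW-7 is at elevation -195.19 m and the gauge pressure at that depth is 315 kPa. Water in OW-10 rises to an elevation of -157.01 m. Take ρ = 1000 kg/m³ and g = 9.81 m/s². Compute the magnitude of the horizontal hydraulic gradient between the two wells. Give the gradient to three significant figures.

i ≈ 0.00380

Pressure head at OW-7: ψ = P/(ρg) = 315×1000 / (1000 × 9.81) = 32.11 m.
Total head at OW-7: h = z + ψ = -195.19 + 32.11 = -163.08 m.
Total head at OW-10: h = -157.01 m (water level in the piezometer is the total head).
Head difference: h(OW-7) − h(OW-10) = -163.08 − (-157.01) = -6.07 m.
Hydraulic gradient: i = |Δh| / L = 6.07 / 1597.5 = 0.00380.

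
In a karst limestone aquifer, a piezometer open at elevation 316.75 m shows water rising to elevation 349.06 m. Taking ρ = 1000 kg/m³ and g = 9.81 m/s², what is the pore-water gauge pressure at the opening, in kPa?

Pressure head ψ = h − z = 349.06 − 316.75 = 32.31 m.
P = ρgψ = 1000 × 9.81 × 32.31 = 316961 Pa ≈ 317 kPa.

P ≈ 317 kPa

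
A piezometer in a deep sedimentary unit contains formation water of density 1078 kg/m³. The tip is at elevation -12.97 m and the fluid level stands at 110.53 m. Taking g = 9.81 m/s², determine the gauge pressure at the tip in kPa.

Pressure head ψ = h − z = 110.53 − (-12.97) = 123.50 m.
P = ρgψ = 1078 × 9.81 × 123.50 = 1306035 Pa ≈ 1310 kPa.

P ≈ 1310 kPa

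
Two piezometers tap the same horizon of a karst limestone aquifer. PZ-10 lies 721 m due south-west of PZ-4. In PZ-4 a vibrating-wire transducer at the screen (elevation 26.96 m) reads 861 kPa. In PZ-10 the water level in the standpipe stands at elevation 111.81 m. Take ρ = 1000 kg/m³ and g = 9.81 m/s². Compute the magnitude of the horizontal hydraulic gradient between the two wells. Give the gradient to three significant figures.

Pressure head at PZ-4: ψ = P/(ρg) = 861×1000 / (1000 × 9.81) = 87.77 m.
Total head at PZ-4: h = z + ψ = 26.96 + 87.77 = 114.73 m.
Total head at PZ-10: h = 111.81 m (water level in the piezometer is the total head).
Head difference: h(PZ-4) − h(PZ-10) = 114.73 − 111.81 = 2.92 m.
Hydraulic gradient: i = |Δh| / L = 2.92 / 721 = 0.00405.

i ≈ 0.00405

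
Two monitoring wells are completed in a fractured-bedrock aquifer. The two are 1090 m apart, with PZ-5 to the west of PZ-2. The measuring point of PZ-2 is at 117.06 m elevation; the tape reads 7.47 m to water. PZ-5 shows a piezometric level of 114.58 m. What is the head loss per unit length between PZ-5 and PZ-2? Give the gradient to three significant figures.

i ≈ 0.00458 m/m

Total head at PZ-2: h = 117.06 − 7.47 = 109.59 m.
Total head at PZ-5: h = 114.58 m (water level in the piezometer is the total head).
Head difference: h(PZ-2) − h(PZ-5) = 109.59 − 114.58 = -4.99 m.
Hydraulic gradient: i = |Δh| / L = 4.99 / 1090 = 0.00458.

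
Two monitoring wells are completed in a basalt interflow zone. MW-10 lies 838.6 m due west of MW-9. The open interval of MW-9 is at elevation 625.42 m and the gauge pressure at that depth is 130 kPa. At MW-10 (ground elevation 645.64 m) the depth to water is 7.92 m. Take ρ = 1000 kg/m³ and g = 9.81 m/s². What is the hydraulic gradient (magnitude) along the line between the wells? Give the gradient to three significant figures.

i ≈ 0.00113

Pressure head at MW-9: ψ = P/(ρg) = 130×1000 / (1000 × 9.81) = 13.25 m.
Total head at MW-9: h = z + ψ = 625.42 + 13.25 = 638.67 m.
Total head at MW-10: h = 645.64 − 7.92 = 637.72 m.
Head difference: h(MW-9) − h(MW-10) = 638.67 − 637.72 = 0.95 m.
Hydraulic gradient: i = |Δh| / L = 0.95 / 838.6 = 0.00113.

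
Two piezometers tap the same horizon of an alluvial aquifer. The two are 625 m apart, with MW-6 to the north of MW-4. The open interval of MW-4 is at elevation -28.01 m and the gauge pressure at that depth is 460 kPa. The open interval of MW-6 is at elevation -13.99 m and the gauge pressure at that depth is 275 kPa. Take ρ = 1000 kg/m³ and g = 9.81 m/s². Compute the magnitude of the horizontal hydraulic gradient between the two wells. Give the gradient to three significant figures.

Pressure head at MW-4: ψ = P/(ρg) = 460×1000 / (1000 × 9.81) = 46.89 m.
Total head at MW-4: h = z + ψ = -28.01 + 46.89 = 18.88 m.
Pressure head at MW-6: ψ = P/(ρg) = 275×1000 / (1000 × 9.81) = 28.03 m.
Total head at MW-6: h = z + ψ = -13.99 + 28.03 = 14.04 m.
Head difference: h(MW-4) − h(MW-6) = 18.88 − 14.04 = 4.84 m.
Hydraulic gradient: i = |Δh| / L = 4.84 / 625 = 0.00774.

i ≈ 0.00774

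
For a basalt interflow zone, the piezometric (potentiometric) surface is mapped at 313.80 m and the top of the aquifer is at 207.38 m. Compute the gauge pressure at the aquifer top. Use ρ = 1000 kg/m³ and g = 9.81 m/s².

P ≈ 1040 kPa

Pressure head at the aquifer top: ψ = h − z = 313.80 − 207.38 = 106.42 m.
P = ρgψ = 1000 × 9.81 × 106.42 = 1043980 Pa ≈ 1040 kPa.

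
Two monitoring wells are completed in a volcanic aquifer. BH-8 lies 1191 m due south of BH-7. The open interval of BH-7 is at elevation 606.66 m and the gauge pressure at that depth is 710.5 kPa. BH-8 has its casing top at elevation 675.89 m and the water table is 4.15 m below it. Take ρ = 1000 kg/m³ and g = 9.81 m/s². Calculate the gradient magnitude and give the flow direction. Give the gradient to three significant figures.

i ≈ 0.00617; groundwater flows toward the south

Pressure head at BH-7: ψ = P/(ρg) = 710.5×1000 / (1000 × 9.81) = 72.43 m.
Total head at BH-7: h = z + ψ = 606.66 + 72.43 = 679.09 m.
Total head at BH-8: h = 675.89 − 4.15 = 671.74 m.
Head difference: h(BH-7) − h(BH-8) = 679.09 − 671.74 = 7.35 m.
Hydraulic gradient: i = |Δh| / L = 7.35 / 1191 = 0.00617.
Flow is from higher to lower head: from BH-7 toward BH-8, i.e. toward the south.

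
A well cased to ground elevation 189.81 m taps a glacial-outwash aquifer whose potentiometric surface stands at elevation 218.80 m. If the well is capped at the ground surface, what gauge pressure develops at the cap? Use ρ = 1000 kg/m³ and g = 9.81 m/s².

Head above the cap: Δh = 218.80 − 189.81 = 28.99 m.
P = ρgΔh = 1000 × 9.81 × 28.99 = 284392 Pa ≈ 284 kPa.

P ≈ 284 kPa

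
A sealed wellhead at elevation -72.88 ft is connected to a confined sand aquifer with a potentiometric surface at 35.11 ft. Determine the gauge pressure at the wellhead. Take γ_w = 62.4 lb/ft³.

Head above the cap: Δh = 35.11 − (-72.88) = 107.99 ft.
P = γΔh/144 = 62.4 × 107.99 / 144 = 46.8 psi.

P ≈ 46.8 psi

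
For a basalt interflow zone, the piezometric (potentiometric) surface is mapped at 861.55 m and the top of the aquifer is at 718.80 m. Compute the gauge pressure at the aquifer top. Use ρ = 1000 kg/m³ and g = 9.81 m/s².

Pressure head at the aquifer top: ψ = h − z = 861.55 − 718.80 = 142.75 m.
P = ρgψ = 1000 × 9.81 × 142.75 = 1400378 Pa ≈ 1400 kPa.

P ≈ 1400 kPa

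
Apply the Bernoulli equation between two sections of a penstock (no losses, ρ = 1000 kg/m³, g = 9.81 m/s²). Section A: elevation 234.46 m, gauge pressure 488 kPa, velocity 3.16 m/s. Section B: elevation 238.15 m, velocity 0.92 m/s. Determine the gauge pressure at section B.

Pressure head at A: ψ₁ = P₁/(ρg) = 488×1000 / (1000 × 9.81) = 49.75 m.
Velocity heads: v₁²/2g = 3.16²/19.62 = 0.509 m; v₂²/2g = 0.92²/19.62 = 0.043 m.
Total head H = z₁ + ψ₁ + v₁²/2g = 234.46 + 49.75 + 0.509 = 284.72 m.
ψ₂ = H − z₂ − v₂²/2g = 284.72 − 238.15 − 0.043 = 46.53 m.
P₂ = ρgψ₂ = 1000 × 9.81 × 46.53 ≈ 456 kPa.

P₂ ≈ 456 kPa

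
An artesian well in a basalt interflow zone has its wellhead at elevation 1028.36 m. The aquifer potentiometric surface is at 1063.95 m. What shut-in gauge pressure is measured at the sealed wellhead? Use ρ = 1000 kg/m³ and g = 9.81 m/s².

Head above the cap: Δh = 1063.95 − 1028.36 = 35.59 m.
P = ρgΔh = 1000 × 9.81 × 35.59 = 349138 Pa ≈ 349 kPa.

P ≈ 349 kPa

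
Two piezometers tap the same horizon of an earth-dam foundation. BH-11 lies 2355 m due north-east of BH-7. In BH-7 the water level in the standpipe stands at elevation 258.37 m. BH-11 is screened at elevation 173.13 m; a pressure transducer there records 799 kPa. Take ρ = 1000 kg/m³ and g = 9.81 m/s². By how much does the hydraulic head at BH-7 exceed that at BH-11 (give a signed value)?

Δh ≈ 3.79 m

Total head at BH-7: h = 258.37 m (water level in the piezometer is the total head).
Pressure head at BH-11: ψ = P/(ρg) = 799×1000 / (1000 × 9.81) = 81.45 m.
Total head at BH-11: h = z + ψ = 173.13 + 81.45 = 254.58 m.
Head difference: h(BH-7) − h(BH-11) = 258.37 − 254.58 = 3.79 m.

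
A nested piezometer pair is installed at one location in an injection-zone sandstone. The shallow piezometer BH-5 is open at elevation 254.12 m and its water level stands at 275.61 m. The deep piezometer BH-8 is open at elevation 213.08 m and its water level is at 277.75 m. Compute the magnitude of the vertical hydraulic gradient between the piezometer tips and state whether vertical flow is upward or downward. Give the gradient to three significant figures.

Total head at BH-5: h = 275.61 m (water level in the standpipe).
Total head at BH-8: h = 277.75 m.
Δh = h(BH-5) − h(BH-8) = 275.61 − 277.75 = -2.14 m.
Vertical separation Δz = 254.12 − 213.08 = 41.04 m.
|i_v| = |Δh| / Δz = 2.14 / 41.04 = 0.0521.
Head is higher in the deep piezometer, so vertical flow is upward (discharge condition).

|i_v| ≈ 0.0521; vertical flow is upward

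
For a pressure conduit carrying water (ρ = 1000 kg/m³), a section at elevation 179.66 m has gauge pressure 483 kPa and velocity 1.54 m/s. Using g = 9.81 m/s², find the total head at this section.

h ≈ 229.02 m

Pressure head ψ = P/(ρg) = 483×1000 / (1000 × 9.81) = 49.24 m.
Velocity head = v²/(2g) = 1.54² / (2 × 9.81) = 0.121 m.
h = z + ψ + v²/(2g) = 179.66 + 49.24 + 0.121 = 229.02 m.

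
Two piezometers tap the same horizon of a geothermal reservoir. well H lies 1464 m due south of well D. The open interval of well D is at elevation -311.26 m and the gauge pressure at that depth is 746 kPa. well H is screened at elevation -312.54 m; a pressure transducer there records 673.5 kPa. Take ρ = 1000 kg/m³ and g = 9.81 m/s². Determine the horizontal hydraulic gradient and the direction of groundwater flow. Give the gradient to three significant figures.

i ≈ 0.00592; groundwater flows toward the south

Pressure head at well D: ψ = P/(ρg) = 746×1000 / (1000 × 9.81) = 76.04 m.
Total head at well D: h = z + ψ = -311.26 + 76.04 = -235.22 m.
Pressure head at well H: ψ = P/(ρg) = 673.5×1000 / (1000 × 9.81) = 68.65 m.
Total head at well H: h = z + ψ = -312.54 + 68.65 = -243.89 m.
Head difference: h(well D) − h(well H) = -235.22 − (-243.89) = 8.67 m.
Hydraulic gradient: i = |Δh| / L = 8.67 / 1464 = 0.00592.
Flow is from higher to lower head: from well D toward well H, i.e. toward the south.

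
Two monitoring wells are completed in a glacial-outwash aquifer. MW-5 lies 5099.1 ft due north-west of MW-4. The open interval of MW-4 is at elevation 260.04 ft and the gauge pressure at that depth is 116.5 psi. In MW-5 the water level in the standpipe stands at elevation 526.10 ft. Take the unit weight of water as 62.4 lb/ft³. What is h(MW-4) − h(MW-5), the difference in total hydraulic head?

Δh ≈ 2.79 ft

Pressure head at MW-4: ψ = 144·P/γ = 144 × 116.5 / 62.4 = 268.85 ft.
Total head at MW-4: h = z + ψ = 260.04 + 268.85 = 528.89 ft.
Total head at MW-5: h = 526.10 ft (water level in the piezometer is the total head).
Head difference: h(MW-4) − h(MW-5) = 528.89 − 526.10 = 2.79 ft.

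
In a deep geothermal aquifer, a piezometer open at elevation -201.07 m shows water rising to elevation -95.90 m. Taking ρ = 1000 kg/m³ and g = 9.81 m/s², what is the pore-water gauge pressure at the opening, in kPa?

P ≈ 1030 kPa

Pressure head ψ = h − z = -95.90 − (-201.07) = 105.17 m.
P = ρgψ = 1000 × 9.81 × 105.17 = 1031718 Pa ≈ 1030 kPa.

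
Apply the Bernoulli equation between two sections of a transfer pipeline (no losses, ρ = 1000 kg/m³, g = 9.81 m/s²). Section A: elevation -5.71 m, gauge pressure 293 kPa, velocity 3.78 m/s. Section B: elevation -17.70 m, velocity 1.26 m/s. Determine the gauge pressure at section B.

Pressure head at A: ψ₁ = P₁/(ρg) = 293×1000 / (1000 × 9.81) = 29.87 m.
Velocity heads: v₁²/2g = 3.78²/19.62 = 0.728 m; v₂²/2g = 1.26²/19.62 = 0.081 m.
Total head H = z₁ + ψ₁ + v₁²/2g = -5.71 + 29.87 + 0.728 = 24.89 m.
ψ₂ = H − z₂ − v₂²/2g = 24.89 − (-17.70) − 0.081 = 42.51 m.
P₂ = ρgψ₂ = 1000 × 9.81 × 42.51 ≈ 417 kPa.

P₂ ≈ 417 kPa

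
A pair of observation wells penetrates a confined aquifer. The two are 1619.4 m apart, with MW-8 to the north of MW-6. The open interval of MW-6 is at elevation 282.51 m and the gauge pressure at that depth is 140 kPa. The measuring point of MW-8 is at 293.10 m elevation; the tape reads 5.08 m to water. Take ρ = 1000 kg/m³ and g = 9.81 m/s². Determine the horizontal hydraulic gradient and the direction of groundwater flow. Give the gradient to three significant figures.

Pressure head at MW-6: ψ = P/(ρg) = 140×1000 / (1000 × 9.81) = 14.27 m.
Total head at MW-6: h = z + ψ = 282.51 + 14.27 = 296.78 m.
Total head at MW-8: h = 293.10 − 5.08 = 288.02 m.
Head difference: h(MW-6) − h(MW-8) = 296.78 − 288.02 = 8.76 m.
Hydraulic gradient: i = |Δh| / L = 8.76 / 1619.4 = 0.00541.
Flow is from higher to lower head: from MW-6 toward MW-8, i.e. toward the north.

i ≈ 0.00541; groundwater flows toward the north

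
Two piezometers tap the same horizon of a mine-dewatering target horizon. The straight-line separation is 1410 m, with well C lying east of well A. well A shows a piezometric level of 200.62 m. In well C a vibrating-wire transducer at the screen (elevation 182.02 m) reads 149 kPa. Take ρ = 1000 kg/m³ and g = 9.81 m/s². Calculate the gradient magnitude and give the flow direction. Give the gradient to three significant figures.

i ≈ 0.00242; groundwater flows toward the east

Total head at well A: h = 200.62 m (water level in the piezometer is the total head).
Pressure head at well C: ψ = P/(ρg) = 149×1000 / (1000 × 9.81) = 15.19 m.
Total head at well C: h = z + ψ = 182.02 + 15.19 = 197.21 m.
Head difference: h(well A) − h(well C) = 200.62 − 197.21 = 3.41 m.
Hydraulic gradient: i = |Δh| / L = 3.41 / 1410 = 0.00242.
Flow is from higher to lower head: from well A toward well C, i.e. toward the east.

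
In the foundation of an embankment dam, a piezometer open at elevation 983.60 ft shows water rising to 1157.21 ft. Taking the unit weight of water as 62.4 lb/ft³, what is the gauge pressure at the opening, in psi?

Pressure head ψ = h − z = 1157.21 − 983.60 = 173.61 ft.
P = γ·ψ / 144 = 62.4 × 173.61 / 144 = 75.2 psi.

P ≈ 75.2 psi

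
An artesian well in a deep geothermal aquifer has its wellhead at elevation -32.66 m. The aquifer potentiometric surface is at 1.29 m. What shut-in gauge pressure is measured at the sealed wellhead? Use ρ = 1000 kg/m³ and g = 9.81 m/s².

Head above the cap: Δh = 1.29 − (-32.66) = 33.95 m.
P = ρgΔh = 1000 × 9.81 × 33.95 = 333050 Pa ≈ 333 kPa.

P ≈ 333 kPa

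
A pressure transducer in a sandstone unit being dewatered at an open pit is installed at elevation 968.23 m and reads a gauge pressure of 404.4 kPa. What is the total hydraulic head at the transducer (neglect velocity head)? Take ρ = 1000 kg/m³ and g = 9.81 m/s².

h ≈ 1009.45 m

ψ = P/(ρg) = 404.4×1000 / (1000 × 9.81) = 41.22 m.
h = z + ψ = 968.23 + 41.22 = 1009.45 m.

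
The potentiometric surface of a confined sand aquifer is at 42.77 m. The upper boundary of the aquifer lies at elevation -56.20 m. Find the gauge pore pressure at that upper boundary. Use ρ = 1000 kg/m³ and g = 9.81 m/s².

P ≈ 971 kPa

Pressure head at the aquifer top: ψ = h − z = 42.77 − (-56.20) = 98.97 m.
P = ρgψ = 1000 × 9.81 × 98.97 = 970896 Pa ≈ 971 kPa.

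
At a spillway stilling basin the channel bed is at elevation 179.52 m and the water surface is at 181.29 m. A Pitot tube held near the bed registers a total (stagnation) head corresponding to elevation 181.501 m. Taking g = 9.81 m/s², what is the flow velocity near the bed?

v ≈ 2.03 m/s

Near the bed, under hydrostatic conditions, the piezometric head (z + ψ) equals the free-surface elevation, 181.29 m.
Velocity head = total − piezometric = 181.501 − 181.29 = 0.211 m.
v = √(2g·h_v) = √(2 × 9.81 × 0.211) = 2.03 m/s.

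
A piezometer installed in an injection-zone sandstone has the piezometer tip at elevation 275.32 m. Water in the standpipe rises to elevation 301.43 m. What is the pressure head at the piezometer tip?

Total head h = 301.43 m (the water-surface elevation in the piezometer).
Pressure head ψ = h − z = 301.43 − 275.32 = 26.11 m.

ψ ≈ 26.11 m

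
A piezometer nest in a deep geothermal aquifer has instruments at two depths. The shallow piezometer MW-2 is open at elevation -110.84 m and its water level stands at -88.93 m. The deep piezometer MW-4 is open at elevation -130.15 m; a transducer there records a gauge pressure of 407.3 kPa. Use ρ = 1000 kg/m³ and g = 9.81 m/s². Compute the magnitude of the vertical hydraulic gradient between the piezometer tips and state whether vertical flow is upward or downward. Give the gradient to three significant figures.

Total head at MW-2: h = -88.93 m (water level in the standpipe).
Pressure head at MW-4: ψ = P/(ρg) = 407.3×1000 / (1000 × 9.81) = 41.52 m.
Total head at MW-4: h = z + ψ = -130.15 + 41.52 = -88.63 m.
Δh = h(MW-2) − h(MW-4) = -88.93 − (-88.63) = -0.30 m.
Vertical separation Δz = -110.84 − (-130.15) = 19.31 m.
|i_v| = |Δh| / Δz = 0.30 / 19.31 = 0.0155.
Head is higher in the deep piezometer, so vertical flow is upward (discharge condition).

|i_v| ≈ 0.0155; vertical flow is upward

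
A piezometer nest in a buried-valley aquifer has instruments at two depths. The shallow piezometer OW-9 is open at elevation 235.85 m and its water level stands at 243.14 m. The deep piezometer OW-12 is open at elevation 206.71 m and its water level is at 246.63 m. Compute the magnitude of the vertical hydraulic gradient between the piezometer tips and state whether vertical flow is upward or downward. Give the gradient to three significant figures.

|i_v| ≈ 0.120; vertical flow is upward

Total head at OW-9: h = 243.14 m (water level in the standpipe).
Total head at OW-12: h = 246.63 m.
Δh = h(OW-9) − h(OW-12) = 243.14 − 246.63 = -3.49 m.
Vertical separation Δz = 235.85 − 206.71 = 29.14 m.
|i_v| = |Δh| / Δz = 3.49 / 29.14 = 0.120.
Head is higher in the deep piezometer, so vertical flow is upward (discharge condition).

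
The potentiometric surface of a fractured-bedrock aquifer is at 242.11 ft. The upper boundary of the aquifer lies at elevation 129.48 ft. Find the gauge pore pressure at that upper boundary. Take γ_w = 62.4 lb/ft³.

Pressure head at the aquifer top: ψ = h − z = 242.11 − 129.48 = 112.63 ft.
P = γψ/144 = 62.4 × 112.63 / 144 = 48.8 psi.

P ≈ 48.8 psi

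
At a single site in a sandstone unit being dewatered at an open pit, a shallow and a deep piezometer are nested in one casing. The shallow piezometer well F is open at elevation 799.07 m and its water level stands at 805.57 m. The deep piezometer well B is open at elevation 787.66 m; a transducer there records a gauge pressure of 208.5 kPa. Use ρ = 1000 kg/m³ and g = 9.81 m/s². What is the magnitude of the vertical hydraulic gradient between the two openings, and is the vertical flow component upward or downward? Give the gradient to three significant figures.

Total head at well F: h = 805.57 m (water level in the standpipe).
Pressure head at well B: ψ = P/(ρg) = 208.5×1000 / (1000 × 9.81) = 21.25 m.
Total head at well B: h = z + ψ = 787.66 + 21.25 = 808.91 m.
Δh = h(well F) − h(well B) = 805.57 − 808.91 = -3.34 m.
Vertical separation Δz = 799.07 − 787.66 = 11.41 m.
|i_v| = |Δh| / Δz = 3.34 / 11.41 = 0.293.
Head is higher in the deep piezometer, so vertical flow is upward (discharge condition).

|i_v| ≈ 0.293; vertical flow is upward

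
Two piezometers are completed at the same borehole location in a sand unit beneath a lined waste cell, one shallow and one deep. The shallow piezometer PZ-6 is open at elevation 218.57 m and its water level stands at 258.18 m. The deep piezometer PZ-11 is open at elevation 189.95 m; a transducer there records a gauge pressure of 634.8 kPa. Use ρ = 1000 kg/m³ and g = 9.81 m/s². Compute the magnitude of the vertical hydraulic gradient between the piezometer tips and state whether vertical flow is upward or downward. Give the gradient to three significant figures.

Total head at PZ-6: h = 258.18 m (water level in the standpipe).
Pressure head at PZ-11: ψ = P/(ρg) = 634.8×1000 / (1000 × 9.81) = 64.71 m.
Total head at PZ-11: h = z + ψ = 189.95 + 64.71 = 254.66 m.
Δh = h(PZ-6) − h(PZ-11) = 258.18 − 254.66 = 3.52 m.
Vertical separation Δz = 218.57 − 189.95 = 28.62 m.
|i_v| = |Δh| / Δz = 3.52 / 28.62 = 0.123.
Head is higher in the shallow piezometer, so vertical flow is downward (recharge condition).

|i_v| ≈ 0.123; vertical flow is downward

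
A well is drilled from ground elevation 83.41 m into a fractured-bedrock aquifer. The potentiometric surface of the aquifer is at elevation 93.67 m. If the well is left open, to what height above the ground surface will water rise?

Water rises to the potentiometric surface, so the rise above ground = 93.67 − 83.41 = 10.26 m.

≈ 10.26 m above ground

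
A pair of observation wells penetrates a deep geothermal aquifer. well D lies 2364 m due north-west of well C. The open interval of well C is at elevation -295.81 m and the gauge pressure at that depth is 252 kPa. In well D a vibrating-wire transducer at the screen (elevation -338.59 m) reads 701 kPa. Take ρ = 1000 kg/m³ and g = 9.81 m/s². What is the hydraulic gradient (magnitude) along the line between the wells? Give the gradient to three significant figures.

Pressure head at well C: ψ = P/(ρg) = 252×1000 / (1000 × 9.81) = 25.69 m.
Total head at well C: h = z + ψ = -295.81 + 25.69 = -270.12 m.
Pressure head at well D: ψ = P/(ρg) = 701×1000 / (1000 × 9.81) = 71.46 m.
Total head at well D: h = z + ψ = -338.59 + 71.46 = -267.13 m.
Head difference: h(well C) − h(well D) = -270.12 − (-267.13) = -2.99 m.
Hydraulic gradient: i = |Δh| / L = 2.99 / 2364 = 0.00126.

i ≈ 0.00126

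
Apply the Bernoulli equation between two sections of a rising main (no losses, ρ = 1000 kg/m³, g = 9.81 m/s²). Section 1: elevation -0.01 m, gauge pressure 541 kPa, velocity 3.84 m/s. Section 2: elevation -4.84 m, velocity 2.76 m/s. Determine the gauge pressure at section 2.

P₂ ≈ 592 kPa

Pressure head at 1: ψ₁ = P₁/(ρg) = 541×1000 / (1000 × 9.81) = 55.15 m.
Velocity heads: v₁²/2g = 3.84²/19.62 = 0.752 m; v₂²/2g = 2.76²/19.62 = 0.388 m.
Total head H = z₁ + ψ₁ + v₁²/2g = -0.01 + 55.15 + 0.752 = 55.89 m.
ψ₂ = H − z₂ − v₂²/2g = 55.89 − (-4.84) − 0.388 = 60.34 m.
P₂ = ρgψ₂ = 1000 × 9.81 × 60.34 ≈ 592 kPa.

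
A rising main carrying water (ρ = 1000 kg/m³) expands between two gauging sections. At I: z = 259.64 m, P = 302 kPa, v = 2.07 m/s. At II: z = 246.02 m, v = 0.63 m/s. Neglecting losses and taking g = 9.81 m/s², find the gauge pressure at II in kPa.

Pressure head at I: ψ₁ = P₁/(ρg) = 302×1000 / (1000 × 9.81) = 30.78 m.
Velocity heads: v₁²/2g = 2.07²/19.62 = 0.218 m; v₂²/2g = 0.63²/19.62 = 0.020 m.
Total head H = z₁ + ψ₁ + v₁²/2g = 259.64 + 30.78 + 0.218 = 290.64 m.
ψ₂ = H − z₂ − v₂²/2g = 290.64 − 246.02 − 0.020 = 44.60 m.
P₂ = ρgψ₂ = 1000 × 9.81 × 44.60 ≈ 438 kPa.

P₂ ≈ 438 kPa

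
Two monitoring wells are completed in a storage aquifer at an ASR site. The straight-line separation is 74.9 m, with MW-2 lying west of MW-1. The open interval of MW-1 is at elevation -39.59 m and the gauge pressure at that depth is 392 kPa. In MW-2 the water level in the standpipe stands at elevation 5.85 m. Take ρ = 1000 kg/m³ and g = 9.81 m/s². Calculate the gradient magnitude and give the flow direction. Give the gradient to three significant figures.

Pressure head at MW-1: ψ = P/(ρg) = 392×1000 / (1000 × 9.81) = 39.96 m.
Total head at MW-1: h = z + ψ = -39.59 + 39.96 = 0.37 m.
Total head at MW-2: h = 5.85 m (water level in the piezometer is the total head).
Head difference: h(MW-1) − h(MW-2) = 0.37 − 5.85 = -5.48 m.
Hydraulic gradient: i = |Δh| / L = 5.48 / 74.9 = 0.0732.
Flow is from higher to lower head: from MW-2 toward MW-1, i.e. toward the east.

i ≈ 0.0732; groundwater flows toward the east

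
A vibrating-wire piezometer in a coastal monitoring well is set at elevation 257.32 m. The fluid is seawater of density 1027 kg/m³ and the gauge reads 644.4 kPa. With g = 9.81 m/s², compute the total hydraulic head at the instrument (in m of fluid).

h ≈ 321.28 m

ψ = P/(ρg) = 644.4×1000 / (1027 × 9.81) = 63.96 m.
h = z + ψ = 257.32 + 63.96 = 321.28 m.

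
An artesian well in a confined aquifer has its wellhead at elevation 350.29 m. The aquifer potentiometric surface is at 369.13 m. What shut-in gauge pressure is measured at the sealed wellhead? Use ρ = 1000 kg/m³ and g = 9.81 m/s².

P ≈ 185 kPa

Head above the cap: Δh = 369.13 − 350.29 = 18.84 m.
P = ρgΔh = 1000 × 9.81 × 18.84 = 184820 Pa ≈ 185 kPa.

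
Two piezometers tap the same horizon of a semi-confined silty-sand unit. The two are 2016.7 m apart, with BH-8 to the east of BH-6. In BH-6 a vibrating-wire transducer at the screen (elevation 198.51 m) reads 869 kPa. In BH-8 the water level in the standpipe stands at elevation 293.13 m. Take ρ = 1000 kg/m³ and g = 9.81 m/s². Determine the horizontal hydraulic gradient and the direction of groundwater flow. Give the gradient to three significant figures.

i ≈ 0.00299; groundwater flows toward the west

Pressure head at BH-6: ψ = P/(ρg) = 869×1000 / (1000 × 9.81) = 88.58 m.
Total head at BH-6: h = z + ψ = 198.51 + 88.58 = 287.09 m.
Total head at BH-8: h = 293.13 m (water level in the piezometer is the total head).
Head difference: h(BH-6) − h(BH-8) = 287.09 − 293.13 = -6.04 m.
Hydraulic gradient: i = |Δh| / L = 6.04 / 2016.7 = 0.00299.
Flow is from higher to lower head: from BH-8 toward BH-6, i.e. toward the west.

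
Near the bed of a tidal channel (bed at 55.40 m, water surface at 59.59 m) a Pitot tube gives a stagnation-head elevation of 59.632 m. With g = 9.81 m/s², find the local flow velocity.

v ≈ 0.908 m/s

Near the bed, under hydrostatic conditions, the piezometric head (z + ψ) equals the free-surface elevation, 59.59 m.
Velocity head = total − piezometric = 59.632 − 59.59 = 0.042 m.
v = √(2g·h_v) = √(2 × 9.81 × 0.042) = 0.908 m/s.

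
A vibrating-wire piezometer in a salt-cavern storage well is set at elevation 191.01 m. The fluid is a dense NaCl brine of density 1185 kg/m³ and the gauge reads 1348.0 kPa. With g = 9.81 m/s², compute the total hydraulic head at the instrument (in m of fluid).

h ≈ 306.97 m

ψ = P/(ρg) = 1348.0×1000 / (1185 × 9.81) = 115.96 m.
h = z + ψ = 191.01 + 115.96 = 306.97 m.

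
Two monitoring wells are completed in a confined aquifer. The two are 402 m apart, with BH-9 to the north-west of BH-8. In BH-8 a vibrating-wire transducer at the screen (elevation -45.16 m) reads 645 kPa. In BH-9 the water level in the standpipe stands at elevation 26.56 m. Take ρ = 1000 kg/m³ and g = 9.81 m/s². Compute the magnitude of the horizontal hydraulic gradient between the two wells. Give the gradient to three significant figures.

Pressure head at BH-8: ψ = P/(ρg) = 645×1000 / (1000 × 9.81) = 65.75 m.
Total head at BH-8: h = z + ψ = -45.16 + 65.75 = 20.59 m.
Total head at BH-9: h = 26.56 m (water level in the piezometer is the total head).
Head difference: h(BH-8) − h(BH-9) = 20.59 − 26.56 = -5.97 m.
Hydraulic gradient: i = |Δh| / L = 5.97 / 402 = 0.0149.

i ≈ 0.0149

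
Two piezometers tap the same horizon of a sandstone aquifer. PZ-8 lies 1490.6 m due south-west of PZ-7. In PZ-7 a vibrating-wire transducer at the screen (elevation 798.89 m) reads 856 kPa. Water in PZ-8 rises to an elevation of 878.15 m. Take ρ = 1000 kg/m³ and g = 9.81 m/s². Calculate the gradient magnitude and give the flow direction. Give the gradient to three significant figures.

i ≈ 0.00537; groundwater flows toward the south-west

Pressure head at PZ-7: ψ = P/(ρg) = 856×1000 / (1000 × 9.81) = 87.26 m.
Total head at PZ-7: h = z + ψ = 798.89 + 87.26 = 886.15 m.
Total head at PZ-8: h = 878.15 m (water level in the piezometer is the total head).
Head difference: h(PZ-7) − h(PZ-8) = 886.15 − 878.15 = 8.00 m.
Hydraulic gradient: i = |Δh| / L = 8.00 / 1490.6 = 0.00537.
Flow is from higher to lower head: from PZ-7 toward PZ-8, i.e. toward the south-west.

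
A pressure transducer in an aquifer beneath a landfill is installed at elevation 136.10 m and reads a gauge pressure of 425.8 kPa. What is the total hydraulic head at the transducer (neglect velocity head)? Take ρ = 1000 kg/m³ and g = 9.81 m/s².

h ≈ 179.50 m

ψ = P/(ρg) = 425.8×1000 / (1000 × 9.81) = 43.40 m.
h = z + ψ = 136.10 + 43.40 = 179.50 m.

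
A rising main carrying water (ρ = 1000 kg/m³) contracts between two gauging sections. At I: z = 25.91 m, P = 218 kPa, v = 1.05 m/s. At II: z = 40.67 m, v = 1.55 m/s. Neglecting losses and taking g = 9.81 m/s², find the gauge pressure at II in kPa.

Pressure head at I: ψ₁ = P₁/(ρg) = 218×1000 / (1000 × 9.81) = 22.22 m.
Velocity heads: v₁²/2g = 1.05²/19.62 = 0.056 m; v₂²/2g = 1.55²/19.62 = 0.122 m.
Total head H = z₁ + ψ₁ + v₁²/2g = 25.91 + 22.22 + 0.056 = 48.19 m.
ψ₂ = H − z₂ − v₂²/2g = 48.19 − 40.67 − 0.122 = 7.40 m.
P₂ = ρgψ₂ = 1000 × 9.81 × 7.40 ≈ 72.6 kPa.

P₂ ≈ 72.6 kPa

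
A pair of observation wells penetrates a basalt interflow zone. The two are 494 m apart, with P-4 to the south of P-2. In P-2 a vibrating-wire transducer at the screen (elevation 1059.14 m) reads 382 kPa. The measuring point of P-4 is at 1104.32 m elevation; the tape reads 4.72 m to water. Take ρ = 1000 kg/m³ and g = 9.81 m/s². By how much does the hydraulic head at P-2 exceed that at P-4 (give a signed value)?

Pressure head at P-2: ψ = P/(ρg) = 382×1000 / (1000 × 9.81) = 38.94 m.
Total head at P-2: h = z + ψ = 1059.14 + 38.94 = 1098.08 m.
Total head at P-4: h = 1104.32 − 4.72 = 1099.60 m.
Head difference: h(P-2) − h(P-4) = 1098.08 − 1099.60 = -1.52 m.

Δh ≈ -1.52 m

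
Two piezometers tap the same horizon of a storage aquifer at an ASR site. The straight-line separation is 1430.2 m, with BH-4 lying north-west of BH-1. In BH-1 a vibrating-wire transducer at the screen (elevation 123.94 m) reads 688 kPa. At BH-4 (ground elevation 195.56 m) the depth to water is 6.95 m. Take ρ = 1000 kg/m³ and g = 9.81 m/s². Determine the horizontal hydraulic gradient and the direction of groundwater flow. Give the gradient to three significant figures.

Pressure head at BH-1: ψ = P/(ρg) = 688×1000 / (1000 × 9.81) = 70.13 m.
Total head at BH-1: h = z + ψ = 123.94 + 70.13 = 194.07 m.
Total head at BH-4: h = 195.56 − 6.95 = 188.61 m.
Head difference: h(BH-1) − h(BH-4) = 194.07 − 188.61 = 5.46 m.
Hydraulic gradient: i = |Δh| / L = 5.46 / 1430.2 = 0.00382.
Flow is from higher to lower head: from BH-1 toward BH-4, i.e. toward the north-west.

i ≈ 0.00382; groundwater flows toward the north-west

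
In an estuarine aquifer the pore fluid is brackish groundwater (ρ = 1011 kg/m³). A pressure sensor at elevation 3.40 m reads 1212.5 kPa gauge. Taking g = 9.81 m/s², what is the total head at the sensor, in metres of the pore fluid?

h ≈ 125.65 m

ψ = P/(ρg) = 1212.5×1000 / (1011 × 9.81) = 122.25 m.
h = z + ψ = 3.40 + 122.25 = 125.65 m.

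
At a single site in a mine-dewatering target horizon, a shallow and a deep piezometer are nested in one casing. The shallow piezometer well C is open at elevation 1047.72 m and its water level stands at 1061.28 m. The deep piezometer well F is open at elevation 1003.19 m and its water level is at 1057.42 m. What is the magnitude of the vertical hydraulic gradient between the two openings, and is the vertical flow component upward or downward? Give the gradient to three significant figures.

Total head at well C: h = 1061.28 m (water level in the standpipe).
Total head at well F: h = 1057.42 m.
Δh = h(well C) − h(well F) = 1061.28 − 1057.42 = 3.86 m.
Vertical separation Δz = 1047.72 − 1003.19 = 44.53 m.
|i_v| = |Δh| / Δz = 3.86 / 44.53 = 0.0867.
Head is higher in the shallow piezometer, so vertical flow is downward (recharge condition).

|i_v| ≈ 0.0867; vertical flow is downward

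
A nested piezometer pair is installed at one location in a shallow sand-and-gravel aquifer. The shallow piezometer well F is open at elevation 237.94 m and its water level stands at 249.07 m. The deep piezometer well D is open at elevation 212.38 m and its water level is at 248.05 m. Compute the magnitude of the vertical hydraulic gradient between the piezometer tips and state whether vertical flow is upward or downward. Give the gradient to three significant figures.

|i_v| ≈ 0.0399; vertical flow is downward

Total head at well F: h = 249.07 m (water level in the standpipe).
Total head at well D: h = 248.05 m.
Δh = h(well F) − h(well D) = 249.07 − 248.05 = 1.02 m.
Vertical separation Δz = 237.94 − 212.38 = 25.56 m.
|i_v| = |Δh| / Δz = 1.02 / 25.56 = 0.0399.
Head is higher in the shallow piezometer, so vertical flow is downward (recharge condition).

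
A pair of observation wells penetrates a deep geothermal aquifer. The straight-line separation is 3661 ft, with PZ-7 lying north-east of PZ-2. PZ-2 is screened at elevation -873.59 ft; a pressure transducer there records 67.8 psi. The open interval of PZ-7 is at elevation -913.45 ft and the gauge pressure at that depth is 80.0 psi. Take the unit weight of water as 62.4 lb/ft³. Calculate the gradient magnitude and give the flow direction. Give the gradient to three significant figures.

i ≈ 0.00320; groundwater flows toward the north-east

Pressure head at PZ-2: ψ = 144·P/γ = 144 × 67.8 / 62.4 = 156.46 ft.
Total head at PZ-2: h = z + ψ = -873.59 + 156.46 = -717.13 ft.
Pressure head at PZ-7: ψ = 144·P/γ = 144 × 80.0 / 62.4 = 184.62 ft.
Total head at PZ-7: h = z + ψ = -913.45 + 184.62 = -728.83 ft.
Head difference: h(PZ-2) − h(PZ-7) = -717.13 − (-728.83) = 11.70 ft.
Hydraulic gradient: i = |Δh| / L = 11.70 / 3661 = 0.00320.
Flow is from higher to lower head: from PZ-2 toward PZ-7, i.e. toward the north-east.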